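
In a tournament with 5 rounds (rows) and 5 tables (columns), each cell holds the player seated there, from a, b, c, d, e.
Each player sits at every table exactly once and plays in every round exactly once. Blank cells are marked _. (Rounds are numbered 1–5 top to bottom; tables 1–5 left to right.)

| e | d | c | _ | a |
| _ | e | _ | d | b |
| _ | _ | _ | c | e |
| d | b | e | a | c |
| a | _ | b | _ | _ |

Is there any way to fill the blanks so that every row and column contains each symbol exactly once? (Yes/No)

No round or table among the givens repeats a symbol, and propagating forced cells runs into no contradiction.
One valid completion exists (for instance, e d c b a / c e a d b / b a d c e / d b e a c / a c b e d).

Yes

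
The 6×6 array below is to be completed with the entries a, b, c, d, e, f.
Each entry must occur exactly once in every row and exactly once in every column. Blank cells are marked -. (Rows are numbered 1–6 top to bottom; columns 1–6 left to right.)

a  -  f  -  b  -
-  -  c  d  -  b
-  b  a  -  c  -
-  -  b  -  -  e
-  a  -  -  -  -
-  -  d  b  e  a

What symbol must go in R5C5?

Row 5, column 3: row 5 has {a} and column 3 has {a, b, c, d, f}, leaving only e.
Row 5, column 5 is narrowed to {d, f}.
If it were f, then row 5, column 6 would be left with no valid symbol.
So row 5, column 5 must be d.

d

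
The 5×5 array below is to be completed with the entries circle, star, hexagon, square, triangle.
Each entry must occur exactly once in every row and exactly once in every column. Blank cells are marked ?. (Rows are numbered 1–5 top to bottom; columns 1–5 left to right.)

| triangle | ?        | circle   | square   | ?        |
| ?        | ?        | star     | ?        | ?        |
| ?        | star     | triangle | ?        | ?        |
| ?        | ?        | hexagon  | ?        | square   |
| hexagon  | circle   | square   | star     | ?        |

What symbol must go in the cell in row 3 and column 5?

Row 1, column 2: row 1 has {circle, square, triangle} and column 2 has {circle, star}, leaving only hexagon.
Row 1, column 5: row 1 has {circle, hexagon, square, triangle} and column 5 has {square}, leaving only star.
Row 4, column 2: row 4 has {hexagon, square} and column 2 has {circle, star, hexagon}, leaving only triangle.
Row 2, column 2: row 2 has {star} and column 2 has {circle, star, hexagon, triangle}, leaving only square.
Row 2, column 1: row 2 has {star, square} and column 1 has {hexagon, triangle}, leaving only circle.
Row 3, column 1: row 3 has {star, triangle} and column 1 has {circle, hexagon, triangle}, leaving only square.
Row 4, column 1: row 4 has {hexagon, square, triangle} and column 1 has {circle, hexagon, square, triangle}, leaving only star.
Row 4, column 4: row 4 has {star, hexagon, square, triangle} and column 4 has {star, square}, leaving only circle.
Row 3, column 4: row 3 has {star, square, triangle} and column 4 has {circle, star, square}, leaving only hexagon.
Row 3 already has {star, hexagon, square, triangle} and column 5 already has {star, square}, so row 3, column 5 must be circle.

circle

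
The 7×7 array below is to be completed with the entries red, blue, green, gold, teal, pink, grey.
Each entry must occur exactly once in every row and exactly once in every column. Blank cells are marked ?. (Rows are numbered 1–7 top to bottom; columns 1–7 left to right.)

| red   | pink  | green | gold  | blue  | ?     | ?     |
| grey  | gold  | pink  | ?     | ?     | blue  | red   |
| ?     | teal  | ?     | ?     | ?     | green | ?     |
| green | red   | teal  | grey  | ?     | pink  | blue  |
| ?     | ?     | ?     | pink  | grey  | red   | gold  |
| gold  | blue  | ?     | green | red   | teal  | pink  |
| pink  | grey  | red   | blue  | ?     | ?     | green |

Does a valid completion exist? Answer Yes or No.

Yes

No row or column among the givens repeats a symbol, and propagating forced cells runs into no contradiction.
One valid completion exists (for instance, red pink green gold blue grey teal / grey gold pink teal green blue red / blue teal gold red pink green grey / green red teal grey gold pink blue / teal green blue pink grey red gold / gold blue grey green red teal pink / pink grey red blue teal gold green).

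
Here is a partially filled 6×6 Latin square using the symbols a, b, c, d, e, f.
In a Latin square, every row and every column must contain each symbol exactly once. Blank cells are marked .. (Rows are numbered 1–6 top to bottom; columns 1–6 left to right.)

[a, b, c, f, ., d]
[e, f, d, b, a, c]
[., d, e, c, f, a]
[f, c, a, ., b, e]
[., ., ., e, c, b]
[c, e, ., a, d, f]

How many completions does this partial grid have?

1

Row 1, column 5: eliminating its row and column leaves {e}.
Row 3, column 1: eliminating its row and column leaves {b}.
Row 4, column 4: eliminating its row and column leaves {d}.
Row 5, column 1: eliminating its row and column leaves {d}.
Row 5, column 2: eliminating its row and column leaves {a}.
Row 5, column 3: eliminating its row and column leaves {f}.
Row 6, column 3: eliminating its row and column leaves {b}.
Only one assignment across all blanks avoids any row or column repeat, giving 1 completion.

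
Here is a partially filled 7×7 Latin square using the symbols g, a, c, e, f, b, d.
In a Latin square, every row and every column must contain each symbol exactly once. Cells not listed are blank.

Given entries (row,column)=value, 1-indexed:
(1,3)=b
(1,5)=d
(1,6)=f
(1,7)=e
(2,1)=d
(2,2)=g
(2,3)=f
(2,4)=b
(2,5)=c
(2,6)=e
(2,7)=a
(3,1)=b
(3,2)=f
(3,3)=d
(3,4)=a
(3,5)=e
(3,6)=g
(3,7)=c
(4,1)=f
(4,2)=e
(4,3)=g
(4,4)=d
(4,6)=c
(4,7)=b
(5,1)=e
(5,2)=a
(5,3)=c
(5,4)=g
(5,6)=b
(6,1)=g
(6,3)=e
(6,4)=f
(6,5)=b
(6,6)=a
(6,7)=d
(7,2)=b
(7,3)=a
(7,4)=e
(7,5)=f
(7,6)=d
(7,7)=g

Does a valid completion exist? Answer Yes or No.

Row 5, column 5: row 5 together with column 5 already contain {g, a, c, e, f, b, d} — every symbol — so nothing can go there. The grid has no valid completion.

No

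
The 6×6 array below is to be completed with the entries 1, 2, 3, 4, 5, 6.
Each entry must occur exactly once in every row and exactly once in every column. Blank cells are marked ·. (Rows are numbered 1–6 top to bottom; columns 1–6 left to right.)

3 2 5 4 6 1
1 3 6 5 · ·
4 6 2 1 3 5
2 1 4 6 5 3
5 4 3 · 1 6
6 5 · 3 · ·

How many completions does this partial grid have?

Row 2, column 5: eliminating its row and column leaves {2, 4}.
Row 2, column 6: eliminating its row and column leaves {2, 4}.
Row 5, column 4: eliminating its row and column leaves {2}.
Row 6, column 3: eliminating its row and column leaves {1}.
Row 6, column 5: eliminating its row and column leaves {2, 4}.
Row 6, column 6: eliminating its row and column leaves {2, 4}.
Enumerating the assignments across these blanks that avoid any row or column repeat gives 2 completions.

2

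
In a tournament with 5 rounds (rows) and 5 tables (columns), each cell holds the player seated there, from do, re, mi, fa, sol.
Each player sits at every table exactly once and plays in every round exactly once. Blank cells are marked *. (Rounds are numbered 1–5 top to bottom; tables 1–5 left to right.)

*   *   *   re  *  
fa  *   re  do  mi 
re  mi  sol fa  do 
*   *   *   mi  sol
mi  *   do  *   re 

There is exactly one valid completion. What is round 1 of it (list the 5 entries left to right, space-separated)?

sol do mi re fa

Round 1, table 5: round 1 has {re} and table 5 has {do, re, mi, sol}, leaving only fa.
Round 1, table 3: round 1 has {re, fa} and table 3 has {do, re, sol}, leaving only mi.
Round 2, table 2: round 2 has {do, re, mi, fa} and table 2 has {mi}, leaving only sol.
Round 1, table 2: round 1 has {re, mi, fa} and table 2 has {mi, sol}, leaving only do.
Round 1, table 1: round 1 has {do, re, mi, fa} and table 1 has {re, mi, fa}, leaving only sol.
So round 1 reads: sol do mi re fa.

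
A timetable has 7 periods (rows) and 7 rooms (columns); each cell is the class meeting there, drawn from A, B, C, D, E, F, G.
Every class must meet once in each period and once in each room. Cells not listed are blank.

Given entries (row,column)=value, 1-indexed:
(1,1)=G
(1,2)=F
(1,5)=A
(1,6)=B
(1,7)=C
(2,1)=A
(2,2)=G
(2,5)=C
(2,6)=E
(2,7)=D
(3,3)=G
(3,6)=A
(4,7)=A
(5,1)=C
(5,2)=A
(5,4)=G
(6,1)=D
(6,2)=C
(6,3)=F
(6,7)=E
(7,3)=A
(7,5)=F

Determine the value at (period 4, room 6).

D

Period 2, room 3: period 2 has {A, C, D, E, G} and room 3 has {A, F, G}, leaving only B.
Period 2, room 4: period 2 has {A, B, C, D, E, G} and room 4 has {G}, leaving only F.
Period 6, room 6: period 6 has {C, D, E, F} and room 6 has {A, B, E}, leaving only G.
Period 6, room 5: period 6 has {C, D, E, F, G} and room 5 has {A, C, F}, leaving only B.
Period 6, room 4: period 6 has {B, C, D, E, F, G} and room 4 has {F, G}, leaving only A.
Period 4, room 6 is narrowed to {C, D, F}.
If it were C, propagating the remaining blanks reaches a contradiction.
If it were F, then period 5, room 5 would be left with no valid symbol.
So period 4, room 6 must be D.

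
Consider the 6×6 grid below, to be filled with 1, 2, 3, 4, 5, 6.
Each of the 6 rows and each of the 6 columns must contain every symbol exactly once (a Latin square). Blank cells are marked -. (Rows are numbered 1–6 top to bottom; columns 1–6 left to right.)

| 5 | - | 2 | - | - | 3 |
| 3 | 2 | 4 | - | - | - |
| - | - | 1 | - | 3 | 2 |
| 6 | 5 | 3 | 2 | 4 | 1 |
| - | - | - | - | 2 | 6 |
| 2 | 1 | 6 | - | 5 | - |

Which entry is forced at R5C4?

4

Row 2, column 6: row 2 has {2, 3, 4} and column 6 has {1, 2, 3, 6}, leaving only 5.
Row 3, column 1: row 3 has {1, 2, 3} and column 1 has {2, 3, 5, 6}, leaving only 4.
Row 3, column 2: row 3 has {1, 2, 3, 4} and column 2 has {1, 2, 5}, leaving only 6.
Row 1, column 2: row 1 has {2, 3, 5} and column 2 has {1, 2, 5, 6}, leaving only 4.
Row 3, column 4: row 3 has {1, 2, 3, 4, 6} and column 4 has {2}, leaving only 5.
Row 5, column 1: row 5 has {2, 6} and column 1 has {2, 3, 4, 5, 6}, leaving only 1.
Row 5, column 2: row 5 has {1, 2, 6} and column 2 has {1, 2, 4, 5, 6}, leaving only 3.
Row 5 already has {1, 2, 3, 6} and column 4 already has {2, 5}, so row 5, column 4 must be 4.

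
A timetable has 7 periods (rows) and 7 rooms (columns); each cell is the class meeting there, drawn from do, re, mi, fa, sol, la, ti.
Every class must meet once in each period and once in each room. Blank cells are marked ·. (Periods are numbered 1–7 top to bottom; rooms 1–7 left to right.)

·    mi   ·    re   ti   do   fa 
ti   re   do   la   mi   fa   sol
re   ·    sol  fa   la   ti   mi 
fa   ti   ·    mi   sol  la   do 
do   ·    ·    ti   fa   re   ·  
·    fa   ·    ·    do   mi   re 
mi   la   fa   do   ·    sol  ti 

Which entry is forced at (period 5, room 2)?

sol

Period 5 already has {do, re, fa, ti} and room 2 already has {re, mi, fa, la, ti}, so period 5, room 2 must be sol.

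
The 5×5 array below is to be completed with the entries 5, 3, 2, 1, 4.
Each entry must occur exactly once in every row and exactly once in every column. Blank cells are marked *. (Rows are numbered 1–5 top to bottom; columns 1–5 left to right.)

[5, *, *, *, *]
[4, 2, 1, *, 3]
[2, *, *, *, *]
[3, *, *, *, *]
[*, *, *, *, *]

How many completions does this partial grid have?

56

Row 1, column 2: eliminating its row and column leaves {3, 1, 4}.
Row 1, column 3: eliminating its row and column leaves {3, 2, 4}.
Row 1, column 4: eliminating its row and column leaves {3, 2, 1, 4}.
Row 1, column 5: eliminating its row and column leaves {2, 1, 4}.
Row 2, column 4: eliminating its row and column leaves {5}.
Row 3, column 2: eliminating its row and column leaves {5, 3, 1, 4}.
Row 3, column 3: eliminating its row and column leaves {5, 3, 4}.
Row 3, column 4: eliminating its row and column leaves {5, 3, 1, 4}.
Row 3, column 5: eliminating its row and column leaves {5, 1, 4}.
Row 4, column 2: eliminating its row and column leaves {5, 1, 4}.
Row 4, column 3: eliminating its row and column leaves {5, 2, 4}.
Row 4, column 4: eliminating its row and column leaves {5, 2, 1, 4}.
Row 4, column 5: eliminating its row and column leaves {5, 2, 1, 4}.
Row 5, column 1: eliminating its row and column leaves {1}.
Row 5, column 2: eliminating its row and column leaves {5, 3, 1, 4}.
Row 5, column 3: eliminating its row and column leaves {5, 3, 2, 4}.
Row 5, column 4: eliminating its row and column leaves {5, 3, 2, 1, 4}.
Row 5, column 5: eliminating its row and column leaves {5, 2, 1, 4}.
Enumerating the assignments across these blanks that avoid any row or column repeat gives 56 completions.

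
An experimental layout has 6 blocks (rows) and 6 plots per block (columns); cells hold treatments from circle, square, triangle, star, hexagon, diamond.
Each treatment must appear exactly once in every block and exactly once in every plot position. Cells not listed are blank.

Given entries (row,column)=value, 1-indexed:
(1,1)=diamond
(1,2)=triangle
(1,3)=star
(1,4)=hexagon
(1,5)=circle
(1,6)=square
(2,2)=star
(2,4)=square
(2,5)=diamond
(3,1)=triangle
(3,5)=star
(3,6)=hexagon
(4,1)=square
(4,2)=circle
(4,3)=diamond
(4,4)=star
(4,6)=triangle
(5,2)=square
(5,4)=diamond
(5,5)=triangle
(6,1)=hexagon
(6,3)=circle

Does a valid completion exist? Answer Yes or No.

No

Block 2, plot 1: block 2 has {square, star, diamond} and plot 1 has {square, triangle, hexagon, diamond}, so it must be circle.
Now block 2, plot 6: block 2 together with plot 6 already contain {circle, square, triangle, star, hexagon, diamond} — every symbol — so nothing can go there. The grid has no valid completion.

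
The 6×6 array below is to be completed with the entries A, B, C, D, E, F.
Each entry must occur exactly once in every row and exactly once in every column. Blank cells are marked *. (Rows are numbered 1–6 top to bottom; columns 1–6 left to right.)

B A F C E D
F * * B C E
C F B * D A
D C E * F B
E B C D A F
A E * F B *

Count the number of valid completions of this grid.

1

Row 2, column 2: eliminating its row and column leaves {D}.
Row 2, column 3: eliminating its row and column leaves {A, D}.
Row 3, column 4: eliminating its row and column leaves {E}.
Row 4, column 4: eliminating its row and column leaves {A}.
Row 6, column 3: eliminating its row and column leaves {D}.
Row 6, column 6: eliminating its row and column leaves {C}.
Only one assignment across all blanks avoids any row or column repeat, giving 1 completion.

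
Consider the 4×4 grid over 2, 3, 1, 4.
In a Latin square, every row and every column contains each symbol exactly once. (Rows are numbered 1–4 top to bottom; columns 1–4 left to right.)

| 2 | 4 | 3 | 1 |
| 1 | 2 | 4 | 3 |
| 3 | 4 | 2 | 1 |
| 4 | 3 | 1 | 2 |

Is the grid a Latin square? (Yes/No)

No

Every row is a permutation, but column 4 contains 1 twice (at rows 1 and 3).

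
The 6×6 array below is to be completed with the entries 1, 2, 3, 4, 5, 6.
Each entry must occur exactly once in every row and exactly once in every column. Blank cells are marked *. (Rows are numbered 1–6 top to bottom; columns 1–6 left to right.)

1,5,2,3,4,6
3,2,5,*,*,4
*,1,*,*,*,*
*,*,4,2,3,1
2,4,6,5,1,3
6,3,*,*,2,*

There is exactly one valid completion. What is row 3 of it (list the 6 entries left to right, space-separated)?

Row 3, column 3: row 3 has {1} and column 3 has {2, 4, 5, 6}, leaving only 3.
Row 2, column 5: row 2 has {2, 3, 4, 5} and column 5 has {1, 2, 3, 4}, leaving only 6.
Row 3, column 5: row 3 has {1, 3} and column 5 has {1, 2, 3, 4, 6}, leaving only 5.
Row 3, column 1: row 3 has {1, 3, 5} and column 1 has {1, 2, 3, 6}, leaving only 4.
Row 3, column 4: row 3 has {1, 3, 4, 5} and column 4 has {2, 3, 5}, leaving only 6.
Row 3, column 6: row 3 has {1, 3, 4, 5, 6} and column 6 has {1, 3, 4, 6}, leaving only 2.
So row 3 reads: 4 1 3 6 5 2.

4 1 3 6 5 2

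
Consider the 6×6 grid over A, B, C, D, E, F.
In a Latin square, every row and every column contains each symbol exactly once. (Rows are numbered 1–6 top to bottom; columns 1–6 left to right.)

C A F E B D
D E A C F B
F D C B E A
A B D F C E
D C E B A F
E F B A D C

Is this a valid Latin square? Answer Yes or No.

No

Every row is a permutation, but column 1 contains D twice (at rows 2 and 5).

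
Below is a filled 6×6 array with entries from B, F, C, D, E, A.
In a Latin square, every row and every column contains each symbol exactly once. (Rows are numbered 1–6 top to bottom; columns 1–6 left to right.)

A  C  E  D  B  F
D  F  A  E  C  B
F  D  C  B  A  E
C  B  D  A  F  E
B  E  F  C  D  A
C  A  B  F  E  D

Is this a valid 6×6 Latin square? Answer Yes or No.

Every row is a permutation, but column 6 contains E twice (at rows 3 and 4).

No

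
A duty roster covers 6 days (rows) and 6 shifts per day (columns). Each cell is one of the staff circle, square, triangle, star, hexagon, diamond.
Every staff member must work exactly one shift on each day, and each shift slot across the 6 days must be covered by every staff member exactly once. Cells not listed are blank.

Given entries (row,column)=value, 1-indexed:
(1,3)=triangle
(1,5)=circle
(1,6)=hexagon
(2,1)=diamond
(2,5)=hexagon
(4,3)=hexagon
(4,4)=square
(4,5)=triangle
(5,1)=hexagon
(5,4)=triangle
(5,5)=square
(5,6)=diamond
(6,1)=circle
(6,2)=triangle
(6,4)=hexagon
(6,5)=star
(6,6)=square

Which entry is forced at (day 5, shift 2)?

circle

Day 3, shift 5: day 3 has {} and shift 5 has {circle, square, triangle, star, hexagon}, leaving only diamond.
Day 4, shift 1: day 4 has {square, triangle, hexagon} and shift 1 has {circle, hexagon, diamond}, leaving only star.
Day 1, shift 1: day 1 has {circle, triangle, hexagon} and shift 1 has {circle, star, hexagon, diamond}, leaving only square.
Day 3, shift 1: day 3 has {diamond} and shift 1 has {circle, square, star, hexagon, diamond}, leaving only triangle.
Day 4, shift 6: day 4 has {square, triangle, star, hexagon} and shift 6 has {square, hexagon, diamond}, leaving only circle.
Day 3, shift 6: day 3 has {triangle, diamond} and shift 6 has {circle, square, hexagon, diamond}, leaving only star.
Day 2, shift 6: day 2 has {hexagon, diamond} and shift 6 has {circle, square, star, hexagon, diamond}, leaving only triangle.
Day 3, shift 4: day 3 has {triangle, star, diamond} and shift 4 has {square, triangle, hexagon}, leaving only circle.
Day 2, shift 4: day 2 has {triangle, hexagon, diamond} and shift 4 has {circle, square, triangle, hexagon}, leaving only star.
Day 1, shift 4: day 1 has {circle, square, triangle, hexagon} and shift 4 has {circle, square, triangle, star, hexagon}, leaving only diamond.
Day 1, shift 2: day 1 has {circle, square, triangle, hexagon, diamond} and shift 2 has {triangle}, leaving only star.
Day 5 already has {square, triangle, hexagon, diamond} and shift 2 already has {triangle, star}, so day 5, shift 2 must be circle.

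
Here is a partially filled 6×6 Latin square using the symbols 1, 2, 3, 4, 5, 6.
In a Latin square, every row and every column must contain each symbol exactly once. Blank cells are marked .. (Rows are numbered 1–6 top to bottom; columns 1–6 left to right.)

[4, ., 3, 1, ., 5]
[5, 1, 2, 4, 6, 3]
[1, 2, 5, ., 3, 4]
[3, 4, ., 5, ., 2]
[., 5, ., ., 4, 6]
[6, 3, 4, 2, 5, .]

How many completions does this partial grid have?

Row 1, column 2: eliminating its row and column leaves {6}.
Row 1, column 5: eliminating its row and column leaves {2}.
Row 3, column 4: eliminating its row and column leaves {6}.
Row 4, column 3: eliminating its row and column leaves {1, 6}.
Row 4, column 5: eliminating its row and column leaves {1}.
Row 5, column 1: eliminating its row and column leaves {2}.
Row 5, column 3: eliminating its row and column leaves {1}.
Row 5, column 4: eliminating its row and column leaves {3}.
Row 6, column 6: eliminating its row and column leaves {1}.
Only one assignment across all blanks avoids any row or column repeat, giving 1 completion.

1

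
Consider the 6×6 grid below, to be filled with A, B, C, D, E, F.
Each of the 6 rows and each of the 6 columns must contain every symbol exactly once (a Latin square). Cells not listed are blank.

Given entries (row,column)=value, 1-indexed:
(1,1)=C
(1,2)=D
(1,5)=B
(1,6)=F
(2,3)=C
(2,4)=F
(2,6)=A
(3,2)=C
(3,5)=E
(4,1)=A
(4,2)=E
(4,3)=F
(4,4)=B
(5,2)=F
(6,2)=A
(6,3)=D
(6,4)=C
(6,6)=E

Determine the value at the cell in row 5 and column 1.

D

Row 2, column 2: row 2 has {A, C, F} and column 2 has {A, C, D, E, F}, leaving only B.
Row 2, column 5: row 2 has {A, B, C, F} and column 5 has {B, E}, leaving only D.
Row 2, column 1: row 2 has {A, B, C, D, F} and column 1 has {A, C}, leaving only E.
Row 4, column 5: row 4 has {A, B, E, F} and column 5 has {B, D, E}, leaving only C.
Row 4, column 6: row 4 has {A, B, C, E, F} and column 6 has {A, E, F}, leaving only D.
Row 3, column 6: row 3 has {C, E} and column 6 has {A, D, E, F}, leaving only B.
Row 3, column 3: row 3 has {B, C, E} and column 3 has {C, D, F}, leaving only A.
Row 1, column 3: row 1 has {B, C, D, F} and column 3 has {A, C, D, F}, leaving only E.
Row 1, column 4: row 1 has {B, C, D, E, F} and column 4 has {B, C, F}, leaving only A.
Row 3, column 4: row 3 has {A, B, C, E} and column 4 has {A, B, C, F}, leaving only D.
Row 3, column 1: row 3 has {A, B, C, D, E} and column 1 has {A, C, E}, leaving only F.
Row 5, column 3: row 5 has {F} and column 3 has {A, C, D, E, F}, leaving only B.
Row 5 already has {B, F} and column 1 already has {A, C, E, F}, so row 5, column 1 must be D.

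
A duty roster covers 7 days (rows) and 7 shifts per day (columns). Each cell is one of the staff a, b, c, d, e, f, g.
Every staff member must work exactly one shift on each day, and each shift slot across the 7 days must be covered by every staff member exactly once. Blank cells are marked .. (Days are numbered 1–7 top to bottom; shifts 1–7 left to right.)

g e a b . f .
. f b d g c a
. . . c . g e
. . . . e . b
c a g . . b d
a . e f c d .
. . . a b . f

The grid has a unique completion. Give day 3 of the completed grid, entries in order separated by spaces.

b d f c a g e

Day 1, shift 5: day 1 has {a, b, e, f, g} and shift 5 has {b, c, e, g}, leaving only d.
Day 1, shift 7: day 1 has {a, b, d, e, f, g} and shift 7 has {a, b, d, e, f}, leaving only c.
Day 2, shift 1: day 2 has {a, b, c, d, f, g} and shift 1 has {a, c, g}, leaving only e.
Day 4, shift 4: day 4 has {b, e} and shift 4 has {a, b, c, d, f}, leaving only g.
Day 4, shift 6: day 4 has {b, e, g} and shift 6 has {b, c, d, f, g}, leaving only a.
Day 5, shift 4: day 5 has {a, b, c, d, g} and shift 4 has {a, b, c, d, f, g}, leaving only e.
Day 5, shift 5: day 5 has {a, b, c, d, e, g} and shift 5 has {b, c, d, e, g}, leaving only f.
Day 3, shift 5: day 3 has {c, e, g} and shift 5 has {b, c, d, e, f, g}, leaving only a.
Day 6, shift 7: day 6 has {a, c, d, e, f} and shift 7 has {a, b, c, d, e, f}, leaving only g.
Day 6, shift 2: day 6 has {a, c, d, e, f, g} and shift 2 has {a, e, f}, leaving only b.
Day 3, shift 2: day 3 has {a, c, e, g} and shift 2 has {a, b, e, f}, leaving only d.
Day 3, shift 3: day 3 has {a, c, d, e, g} and shift 3 has {a, b, e, g}, leaving only f.
Day 3, shift 1: day 3 has {a, c, d, e, f, g} and shift 1 has {a, c, e, g}, leaving only b.
So day 3 reads: b d f c a g e.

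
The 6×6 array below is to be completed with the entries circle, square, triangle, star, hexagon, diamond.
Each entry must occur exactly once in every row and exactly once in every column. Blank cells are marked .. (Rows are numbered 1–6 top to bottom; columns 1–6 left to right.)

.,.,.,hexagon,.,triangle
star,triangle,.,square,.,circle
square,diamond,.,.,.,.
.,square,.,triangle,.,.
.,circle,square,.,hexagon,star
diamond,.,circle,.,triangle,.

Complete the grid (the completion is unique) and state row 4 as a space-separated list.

hexagon square star triangle circle diamond

Row 1, column 1: row 1 has {triangle, hexagon} and column 1 has {square, star, diamond}, leaving only circle.
Row 4, column 1: row 4 has {square, triangle} and column 1 has {circle, square, star, diamond}, leaving only hexagon.
Row 4, column 6: row 4 has {square, triangle, hexagon} and column 6 has {circle, triangle, star}, leaving only diamond.
Row 4, column 3: row 4 has {square, triangle, hexagon, diamond} and column 3 has {circle, square}, leaving only star.
Row 4, column 5: row 4 has {square, triangle, star, hexagon, diamond} and column 5 has {triangle, hexagon}, leaving only circle.
So row 4 reads: hexagon square star triangle circle diamond.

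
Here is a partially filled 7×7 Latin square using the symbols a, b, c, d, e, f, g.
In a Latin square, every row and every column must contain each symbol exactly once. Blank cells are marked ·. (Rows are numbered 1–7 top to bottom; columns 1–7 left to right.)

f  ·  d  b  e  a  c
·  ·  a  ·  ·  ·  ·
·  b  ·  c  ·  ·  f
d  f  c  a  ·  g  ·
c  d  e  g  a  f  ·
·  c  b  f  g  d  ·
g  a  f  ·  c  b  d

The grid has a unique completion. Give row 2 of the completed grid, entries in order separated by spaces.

Row 1, column 2: row 1 has {a, b, c, d, e, f} and column 2 has {a, b, c, d, f}, leaving only g.
Row 2, column 2: row 2 has {a} and column 2 has {a, b, c, d, f, g}, leaving only e.
Row 2, column 1: row 2 has {a, e} and column 1 has {c, d, f, g}, leaving only b.
Row 2, column 4: row 2 has {a, b, e} and column 4 has {a, b, c, f, g}, leaving only d.
Row 2, column 5: row 2 has {a, b, d, e} and column 5 has {a, c, e, g}, leaving only f.
Row 2, column 6: row 2 has {a, b, d, e, f} and column 6 has {a, b, d, f, g}, leaving only c.
Row 2, column 7: row 2 has {a, b, c, d, e, f} and column 7 has {c, d, f}, leaving only g.
So row 2 reads: b e a d f c g.

b e a d f c g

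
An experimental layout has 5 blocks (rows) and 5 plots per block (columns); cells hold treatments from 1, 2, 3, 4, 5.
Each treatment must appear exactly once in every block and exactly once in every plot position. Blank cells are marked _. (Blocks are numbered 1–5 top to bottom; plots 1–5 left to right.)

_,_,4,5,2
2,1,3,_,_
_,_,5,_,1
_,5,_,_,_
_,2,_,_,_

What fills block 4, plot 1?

Block 1, plot 2: block 1 has {2, 4, 5} and plot 2 has {1, 2, 5}, leaving only 3.
Block 1, plot 1: block 1 has {2, 3, 4, 5} and plot 1 has {2}, leaving only 1.
Block 2, plot 4: block 2 has {1, 2, 3} and plot 4 has {5}, leaving only 4.
Block 2, plot 5: block 2 has {1, 2, 3, 4} and plot 5 has {1, 2}, leaving only 5.
Block 3, plot 2: block 3 has {1, 5} and plot 2 has {1, 2, 3, 5}, leaving only 4.
Block 3, plot 1: block 3 has {1, 4, 5} and plot 1 has {1, 2}, leaving only 3.
Block 4 already has {5} and plot 1 already has {1, 2, 3}, so block 4, plot 1 must be 4.

4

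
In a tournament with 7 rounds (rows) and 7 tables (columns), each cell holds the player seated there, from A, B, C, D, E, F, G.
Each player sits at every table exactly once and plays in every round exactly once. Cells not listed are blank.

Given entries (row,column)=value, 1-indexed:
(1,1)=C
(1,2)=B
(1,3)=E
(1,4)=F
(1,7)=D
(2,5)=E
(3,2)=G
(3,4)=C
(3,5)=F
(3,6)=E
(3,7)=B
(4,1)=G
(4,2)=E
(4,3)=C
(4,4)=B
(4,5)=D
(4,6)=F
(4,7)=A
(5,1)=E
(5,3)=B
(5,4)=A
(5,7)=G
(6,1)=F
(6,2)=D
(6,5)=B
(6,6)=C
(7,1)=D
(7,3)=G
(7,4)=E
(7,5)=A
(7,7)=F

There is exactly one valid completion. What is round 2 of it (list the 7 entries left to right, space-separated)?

B A F D E G C

Round 2, table 7: round 2 has {E} and table 7 has {A, B, D, F, G}, leaving only C.
Round 1, table 5: round 1 has {B, C, D, E, F} and table 5 has {A, B, D, E, F}, leaving only G.
Round 1, table 6: round 1 has {B, C, D, E, F, G} and table 6 has {C, E, F}, leaving only A.
Round 3, table 1: round 3 has {B, C, E, F, G} and table 1 has {C, D, E, F, G}, leaving only A.
Round 2, table 1: round 2 has {C, E} and table 1 has {A, C, D, E, F, G}, leaving only B.
Round 3, table 3: round 3 has {A, B, C, E, F, G} and table 3 has {B, C, E, G}, leaving only D.
Round 5, table 5: round 5 has {A, B, E, G} and table 5 has {A, B, D, E, F, G}, leaving only C.
Round 5, table 2: round 5 has {A, B, C, E, G} and table 2 has {B, D, E, G}, leaving only F.
Round 2, table 2: round 2 has {B, C, E} and table 2 has {B, D, E, F, G}, leaving only A.
Round 2, table 3: round 2 has {A, B, C, E} and table 3 has {B, C, D, E, G}, leaving only F.
Round 5, table 6: round 5 has {A, B, C, E, F, G} and table 6 has {A, C, E, F}, leaving only D.
Round 2, table 6: round 2 has {A, B, C, E, F} and table 6 has {A, C, D, E, F}, leaving only G.
Round 2, table 4: round 2 has {A, B, C, E, F, G} and table 4 has {A, B, C, E, F}, leaving only D.
So round 2 reads: B A F D E G C.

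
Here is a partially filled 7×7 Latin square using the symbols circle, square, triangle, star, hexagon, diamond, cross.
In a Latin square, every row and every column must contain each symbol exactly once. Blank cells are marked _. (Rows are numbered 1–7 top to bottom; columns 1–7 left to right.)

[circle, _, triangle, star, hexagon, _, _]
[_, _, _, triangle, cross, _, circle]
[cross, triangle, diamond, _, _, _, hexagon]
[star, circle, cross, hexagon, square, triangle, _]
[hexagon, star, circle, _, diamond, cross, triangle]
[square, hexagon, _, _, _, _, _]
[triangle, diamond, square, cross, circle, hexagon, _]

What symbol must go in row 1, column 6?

Row 2, column 1: row 2 has {circle, triangle, cross} and column 1 has {circle, square, triangle, star, hexagon, cross}, leaving only diamond.
Row 2, column 2: row 2 has {circle, triangle, diamond, cross} and column 2 has {circle, triangle, star, hexagon, diamond}, leaving only square.
Row 1, column 2: row 1 has {circle, triangle, star, hexagon} and column 2 has {circle, square, triangle, star, hexagon, diamond}, leaving only cross.
Row 2, column 6: row 2 has {circle, square, triangle, diamond, cross} and column 6 has {triangle, hexagon, cross}, leaving only star.
Row 2, column 3: row 2 has {circle, square, triangle, star, diamond, cross} and column 3 has {circle, square, triangle, diamond, cross}, leaving only hexagon.
Row 3, column 5: row 3 has {triangle, hexagon, diamond, cross} and column 5 has {circle, square, hexagon, diamond, cross}, leaving only star.
Row 4, column 7: row 4 has {circle, square, triangle, star, hexagon, cross} and column 7 has {circle, triangle, hexagon}, leaving only diamond.
Row 1, column 7: row 1 has {circle, triangle, star, hexagon, cross} and column 7 has {circle, triangle, hexagon, diamond}, leaving only square.
Row 1 already has {circle, square, triangle, star, hexagon, cross} and column 6 already has {triangle, star, hexagon, cross}, so row 1, column 6 must be diamond.

diamond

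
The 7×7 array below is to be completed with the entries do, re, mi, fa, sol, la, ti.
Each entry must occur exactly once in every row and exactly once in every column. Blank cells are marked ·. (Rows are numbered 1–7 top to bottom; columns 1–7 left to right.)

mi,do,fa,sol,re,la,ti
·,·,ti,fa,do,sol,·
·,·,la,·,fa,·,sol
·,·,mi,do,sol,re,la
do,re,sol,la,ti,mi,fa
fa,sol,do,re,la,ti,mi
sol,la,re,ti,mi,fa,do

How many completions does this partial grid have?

1

Row 2, column 1: eliminating its row and column leaves {re, la}.
Row 2, column 2: eliminating its row and column leaves {mi}.
Row 2, column 7: eliminating its row and column leaves {re}.
Row 3, column 1: eliminating its row and column leaves {re, ti}.
Row 3, column 2: eliminating its row and column leaves {mi, ti}.
Row 3, column 4: eliminating its row and column leaves {mi}.
Row 3, column 6: eliminating its row and column leaves {do}.
Row 4, column 1: eliminating its row and column leaves {ti}.
Row 4, column 2: eliminating its row and column leaves {fa, ti}.
Only one assignment across all blanks avoids any row or column repeat, giving 1 completion.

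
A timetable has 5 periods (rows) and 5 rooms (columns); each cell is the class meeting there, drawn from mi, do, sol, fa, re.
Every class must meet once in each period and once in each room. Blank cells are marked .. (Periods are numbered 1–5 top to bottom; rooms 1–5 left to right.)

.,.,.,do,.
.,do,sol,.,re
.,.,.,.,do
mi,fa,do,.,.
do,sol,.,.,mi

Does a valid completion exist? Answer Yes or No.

No period or room among the givens repeats a symbol, and propagating forced cells runs into no contradiction.
One valid completion exists (for instance, sol re mi do fa / fa do sol mi re / re mi fa sol do / mi fa do re sol / do sol re fa mi).

Yes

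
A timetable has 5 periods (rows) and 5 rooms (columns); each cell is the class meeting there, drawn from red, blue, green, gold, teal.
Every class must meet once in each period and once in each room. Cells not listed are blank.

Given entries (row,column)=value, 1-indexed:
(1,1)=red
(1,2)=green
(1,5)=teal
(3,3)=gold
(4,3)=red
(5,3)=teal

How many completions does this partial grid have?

Period 1, room 3: eliminating its period and room leaves {blue}.
Period 1, room 4: eliminating its period and room leaves {blue, gold}.
Period 2, room 1: eliminating its period and room leaves {blue, green, gold, teal}.
Period 2, room 2: eliminating its period and room leaves {red, blue, gold, teal}.
Period 2, room 3: eliminating its period and room leaves {blue, green}.
Period 2, room 4: eliminating its period and room leaves {red, blue, green, gold, teal}.
Period 2, room 5: eliminating its period and room leaves {red, blue, green, gold}.
Period 3, room 1: eliminating its period and room leaves {blue, green, teal}.
Period 3, room 2: eliminating its period and room leaves {red, blue, teal}.
Period 3, room 4: eliminating its period and room leaves {red, blue, green, teal}.
Period 3, room 5: eliminating its period and room leaves {red, blue, green}.
Period 4, room 1: eliminating its period and room leaves {blue, green, gold, teal}.
Period 4, room 2: eliminating its period and room leaves {blue, gold, teal}.
Period 4, room 4: eliminating its period and room leaves {blue, green, gold, teal}.
Period 4, room 5: eliminating its period and room leaves {blue, green, gold}.
Period 5, room 1: eliminating its period and room leaves {blue, green, gold}.
Period 5, room 2: eliminating its period and room leaves {red, blue, gold}.
Period 5, room 4: eliminating its period and room leaves {red, blue, green, gold}.
Period 5, room 5: eliminating its period and room leaves {red, blue, green, gold}.
Enumerating the assignments across these blanks that avoid any period or room repeat gives 56 completions.

56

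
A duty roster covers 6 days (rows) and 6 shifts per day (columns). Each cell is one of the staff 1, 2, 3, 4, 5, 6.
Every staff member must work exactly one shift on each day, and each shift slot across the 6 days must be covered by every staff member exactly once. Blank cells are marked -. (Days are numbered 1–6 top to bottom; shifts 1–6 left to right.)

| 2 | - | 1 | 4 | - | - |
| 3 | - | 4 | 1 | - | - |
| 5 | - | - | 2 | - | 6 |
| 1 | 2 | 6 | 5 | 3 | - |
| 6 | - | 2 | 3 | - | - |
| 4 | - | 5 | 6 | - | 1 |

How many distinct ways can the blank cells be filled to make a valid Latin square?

4

Day 1, shift 2: eliminating its day and shift leaves {3, 5, 6}.
Day 1, shift 5: eliminating its day and shift leaves {5, 6}.
Day 1, shift 6: eliminating its day and shift leaves {3, 5}.
Day 2, shift 2: eliminating its day and shift leaves {5, 6}.
Day 2, shift 5: eliminating its day and shift leaves {2, 5, 6}.
Day 2, shift 6: eliminating its day and shift leaves {2, 5}.
Day 3, shift 2: eliminating its day and shift leaves {1, 3, 4}.
Day 3, shift 3: eliminating its day and shift leaves {3}.
Day 3, shift 5: eliminating its day and shift leaves {1, 4}.
Day 4, shift 6: eliminating its day and shift leaves {4}.
Day 5, shift 2: eliminating its day and shift leaves {1, 4, 5}.
Day 5, shift 5: eliminating its day and shift leaves {1, 4, 5}.
Day 5, shift 6: eliminating its day and shift leaves {4, 5}.
Day 6, shift 2: eliminating its day and shift leaves {3}.
Day 6, shift 5: eliminating its day and shift leaves {2}.
Enumerating the assignments across these blanks that avoid any day or shift repeat gives 4 completions.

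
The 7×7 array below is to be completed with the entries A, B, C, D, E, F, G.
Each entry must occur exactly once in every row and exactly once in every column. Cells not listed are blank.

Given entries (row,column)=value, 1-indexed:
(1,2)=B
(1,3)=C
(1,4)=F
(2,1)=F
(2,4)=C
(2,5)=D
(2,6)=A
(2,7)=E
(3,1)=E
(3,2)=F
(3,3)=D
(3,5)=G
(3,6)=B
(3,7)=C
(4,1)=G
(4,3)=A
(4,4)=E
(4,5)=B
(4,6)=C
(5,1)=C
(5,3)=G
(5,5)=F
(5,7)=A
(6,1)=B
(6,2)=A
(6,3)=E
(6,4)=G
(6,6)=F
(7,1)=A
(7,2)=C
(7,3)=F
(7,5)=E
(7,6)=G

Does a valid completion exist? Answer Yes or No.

No row or column among the givens repeats a symbol, and propagating forced cells runs into no contradiction.
One valid completion exists (for instance, D B C F A E G / F G B C D A E / E F D A G B C / G D A E B C F / C E G B F D A / B A E G C F D / A C F D E G B).

Yes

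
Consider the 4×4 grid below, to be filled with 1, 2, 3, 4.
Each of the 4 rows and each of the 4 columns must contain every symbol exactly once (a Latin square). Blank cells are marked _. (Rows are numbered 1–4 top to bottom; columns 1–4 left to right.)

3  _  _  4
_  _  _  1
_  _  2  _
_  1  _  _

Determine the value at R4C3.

Row 1, column 2: row 1 has {3, 4} and column 2 has {1}, leaving only 2.
Row 1, column 3: row 1 has {2, 3, 4} and column 3 has {2}, leaving only 1.
Row 3, column 4: row 3 has {2} and column 4 has {1, 4}, leaving only 3.
Row 3, column 2: row 3 has {2, 3} and column 2 has {1, 2}, leaving only 4.
Row 2, column 2: row 2 has {1} and column 2 has {1, 2, 4}, leaving only 3.
Row 2, column 3: row 2 has {1, 3} and column 3 has {1, 2}, leaving only 4.
Row 4 already has {1} and column 3 already has {1, 2, 4}, so row 4, column 3 must be 3.

3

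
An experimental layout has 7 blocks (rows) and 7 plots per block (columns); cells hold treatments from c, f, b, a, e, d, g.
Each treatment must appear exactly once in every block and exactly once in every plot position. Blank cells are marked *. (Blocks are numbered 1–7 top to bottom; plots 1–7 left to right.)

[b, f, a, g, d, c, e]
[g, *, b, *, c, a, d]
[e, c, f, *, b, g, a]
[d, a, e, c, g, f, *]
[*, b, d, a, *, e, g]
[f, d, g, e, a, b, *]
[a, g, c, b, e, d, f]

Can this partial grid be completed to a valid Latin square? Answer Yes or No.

Yes

No block or plot among the givens repeats a symbol, and propagating forced cells runs into no contradiction.
One valid completion exists (for instance, b f a g d c e / g e b f c a d / e c f d b g a / d a e c g f b / c b d a f e g / f d g e a b c / a g c b e d f).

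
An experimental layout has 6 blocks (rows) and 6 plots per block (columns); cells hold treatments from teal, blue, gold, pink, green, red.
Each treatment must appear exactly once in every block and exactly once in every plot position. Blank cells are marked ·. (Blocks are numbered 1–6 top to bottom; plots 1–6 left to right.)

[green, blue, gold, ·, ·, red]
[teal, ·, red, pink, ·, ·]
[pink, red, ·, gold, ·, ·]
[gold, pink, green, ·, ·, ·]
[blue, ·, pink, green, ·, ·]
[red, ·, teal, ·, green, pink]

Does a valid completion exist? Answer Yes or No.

Yes

No block or plot among the givens repeats a symbol, and propagating forced cells runs into no contradiction.
One valid completion exists (for instance, green blue gold teal pink red / teal green red pink gold blue / pink red blue gold teal green / gold pink green red blue teal / blue teal pink green red gold / red gold teal blue green pink).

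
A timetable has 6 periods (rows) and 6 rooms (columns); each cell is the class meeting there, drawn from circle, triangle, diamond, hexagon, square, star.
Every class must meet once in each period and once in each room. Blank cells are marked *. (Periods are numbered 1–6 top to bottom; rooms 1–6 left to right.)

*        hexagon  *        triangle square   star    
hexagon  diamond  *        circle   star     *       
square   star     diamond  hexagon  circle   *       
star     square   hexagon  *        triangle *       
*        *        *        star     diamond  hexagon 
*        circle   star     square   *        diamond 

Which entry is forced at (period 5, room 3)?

Period 1, room 3: period 1 has {triangle, hexagon, square, star} and room 3 has {diamond, hexagon, star}, leaving only circle.
Period 1, room 1: period 1 has {circle, triangle, hexagon, square, star} and room 1 has {hexagon, square, star}, leaving only diamond.
Period 3, room 6: period 3 has {circle, diamond, hexagon, square, star} and room 6 has {diamond, hexagon, star}, leaving only triangle.
Period 2, room 6: period 2 has {circle, diamond, hexagon, star} and room 6 has {triangle, diamond, hexagon, star}, leaving only square.
Period 2, room 3: period 2 has {circle, diamond, hexagon, square, star} and room 3 has {circle, diamond, hexagon, star}, leaving only triangle.
Period 5 already has {diamond, hexagon, star} and room 3 already has {circle, triangle, diamond, hexagon, star}, so period 5, room 3 must be square.

square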